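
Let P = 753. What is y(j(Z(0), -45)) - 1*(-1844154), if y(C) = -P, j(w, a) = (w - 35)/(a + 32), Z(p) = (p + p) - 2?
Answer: 1843401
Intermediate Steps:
Z(p) = -2 + 2*p (Z(p) = 2*p - 2 = -2 + 2*p)
j(w, a) = (-35 + w)/(32 + a)
y(C) = -753 (y(C) = -1*753 = -753)
y(j(Z(0), -45)) - 1*(-1844154) = -753 - 1*(-1844154) = -753 + 1844154 = 1843401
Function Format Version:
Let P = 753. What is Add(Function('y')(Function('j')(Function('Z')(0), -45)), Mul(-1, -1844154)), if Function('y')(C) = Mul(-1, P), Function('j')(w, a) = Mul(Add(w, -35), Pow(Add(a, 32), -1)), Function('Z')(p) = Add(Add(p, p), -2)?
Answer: 1843401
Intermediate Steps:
Function('Z')(p) = Add(-2, Mul(2, p)) (Function('Z')(p) = Add(Mul(2, p), -2) = Add(-2, Mul(2, p)))
Function('j')(w, a) = Mul(Pow(Add(32, a), -1), Add(-35, w)) (Function('j')(w, a) = Mul(Add(-35, w), Pow(Add(32, a), -1)) = Mul(Pow(Add(32, a), -1), Add(-35, w)))
Function('y')(C) = -753 (Function('y')(C) = Mul(-1, 753) = -753)
Add(Function('y')(Function('j')(Function('Z')(0), -45)), Mul(-1, -1844154)) = Add(-753, Mul(-1, -1844154)) = Add(-753, 1844154) = 1843401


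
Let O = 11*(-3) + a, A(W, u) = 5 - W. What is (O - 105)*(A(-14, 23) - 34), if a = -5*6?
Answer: 2520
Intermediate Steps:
a = -30
O = -63 (O = 11*(-3) - 30 = -33 - 30 = -63)
(O - 105)*(A(-14, 23) - 34) = (-63 - 105)*((5 - 1*(-14)) - 34) = -168*((5 + 14) - 34) = -168*(19 - 34) = -168*(-15) = 2520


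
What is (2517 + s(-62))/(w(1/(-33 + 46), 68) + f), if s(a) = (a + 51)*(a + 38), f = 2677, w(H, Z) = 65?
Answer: 927/914 ≈ 1.0142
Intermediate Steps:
s(a) = (38 + a)*(51 + a) (s(a) = (51 + a)*(38 + a) = (38 + a)*(51 + a))
(2517 + s(-62))/(w(1/(-33 + 46), 68) + f) = (2517 + (1938 + (-62)² + 89*(-62)))/(65 + 2677) = (2517 + (1938 + 3844 - 5518))/2742 = (2517 + 264)*(1/2742) = 2781*(1/2742) = 927/914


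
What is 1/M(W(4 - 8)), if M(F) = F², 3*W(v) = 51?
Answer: 1/289 ≈ 0.0034602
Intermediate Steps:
W(v) = 17 (W(v) = (⅓)*51 = 17)
1/M(W(4 - 8)) = 1/(17²) = 1/289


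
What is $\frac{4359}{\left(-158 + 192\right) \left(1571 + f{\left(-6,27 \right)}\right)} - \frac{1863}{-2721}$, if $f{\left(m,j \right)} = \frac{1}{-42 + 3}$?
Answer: $\frac{1447803459}{1889382584} \approx 0.76628$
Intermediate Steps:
$f{\left(m,j \right)} = - \frac{1}{39}$ ($f{\left(m,j \right)} = \frac{1}{-39} = - \frac{1}{39}$)
$\frac{4359}{\left(-158 + 192\right) \left(1571 + f{\left(-6,27 \right)}\right)} - \frac{1863}{-2721} = \frac{4359}{\left(-158 + 192\right) \left(1571 - \frac{1}{39}\right)} - \frac{1863}{-2721} = \frac{4359}{34 \cdot \frac{61268}{39}} - - \frac{621}{907} = \frac{4359}{\frac{2083112}{39}} + \frac{621}{907} = 4359 \cdot \frac{39}{2083112} + \frac{621}{907} = \frac{170001}{2083112} + \frac{621}{907} = \frac{1447803459}{1889382584}$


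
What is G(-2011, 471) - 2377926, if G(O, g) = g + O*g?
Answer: -3324636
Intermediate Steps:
G(-2011, 471) - 2377926 = 471*(1 - 2011) - 2377926 = 471*(-2010) - 2377926 = -946710 - 2377926 = -3324636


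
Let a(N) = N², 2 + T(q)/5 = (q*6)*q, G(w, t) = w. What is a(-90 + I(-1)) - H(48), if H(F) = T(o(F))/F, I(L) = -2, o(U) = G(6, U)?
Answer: 202601/24 ≈ 8441.7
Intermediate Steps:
o(U) = 6
T(q) = -10 + 30*q² (T(q) = -10 + 5*((q*6)*q) = -10 + 5*((6*q)*q) = -10 + 5*(6*q²) = -10 + 30*q²)
H(F) = 1070/F (H(F) = (-10 + 30*6²)/F = (-10 + 30*36)/F = (-10 + 1080)/F = 1070/F)
a(-90 + I(-1)) - H(48) = (-90 - 2)² - 1070/48 = (-92)² - 1070/48 = 8464 - 1*535/24 = 8464 - 535/24 = 202601/24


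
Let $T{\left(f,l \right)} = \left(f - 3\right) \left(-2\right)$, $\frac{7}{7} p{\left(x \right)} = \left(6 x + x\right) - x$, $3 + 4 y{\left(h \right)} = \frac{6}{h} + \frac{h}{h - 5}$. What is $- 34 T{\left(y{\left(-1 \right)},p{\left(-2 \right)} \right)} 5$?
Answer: $- \frac{10625}{6} \approx -1770.8$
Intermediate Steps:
$y{\left(h \right)} = - \frac{3}{4} + \frac{3}{2 h} + \frac{h}{4 \left(-5 + h\right)}$ ($y{\left(h \right)} = - \frac{3}{4} + \frac{\frac{6}{h} + \frac{h}{h - 5}}{4} = - \frac{3}{4} + \frac{\frac{6}{h} + \frac{h}{-5 + h}}{4} = - \frac{3}{4} + \left(\frac{3}{2 h} + \frac{h}{4 \left(-5 + h\right)}\right) = - \frac{3}{4} + \frac{3}{2 h} + \frac{h}{4 \left(-5 + h\right)}$)
$p{\left(x \right)} = 6 x$ ($p{\left(x \right)} = \left(6 x + x\right) - x = 7 x - x = 6 x$)
$T{\left(f,l \right)} = 6 - 2 f$ ($T{\left(f,l \right)} = \left(-3 + f\right) \left(-2\right) = 6 - 2 f$)
$- 34 T{\left(y{\left(-1 \right)},p{\left(-2 \right)} \right)} 5 = - 34 \left(6 - 2 \frac{-30 - 2 \left(-1\right)^{2} + 21 \left(-1\right)}{4 \left(-1\right) \left(-5 - 1\right)}\right) 5 = - 34 \left(6 - 2 \cdot \frac{1}{4} \left(-1\right) \frac{1}{-6} \left(-30 - 2 - 21\right)\right) 5 = - 34 \left(6 - 2 \cdot \frac{1}{4} \left(-1\right) \left(- \frac{1}{6}\right) \left(-30 - 2 - 21\right)\right) 5 = - 34 \left(6 - 2 \cdot \frac{1}{4} \left(-1\right) \left(- \frac{1}{6}\right) \left(-53\right)\right) 5 = - 34 \left(6 - - \frac{53}{12}\right) 5 = - 34 \left(6 + \frac{53}{12}\right) 5 = \left(-34\right) \frac{125}{12} \cdot 5 = \left(- \frac{2125}{6}\right) 5 = - \frac{10625}{6}$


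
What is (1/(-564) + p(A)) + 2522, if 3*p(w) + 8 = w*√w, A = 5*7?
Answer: 1420903/564 + 35*√35/3 ≈ 2588.4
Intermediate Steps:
A = 35
p(w) = -8/3 + w^(3/2)/3 (p(w) = -8/3 + (w*√w)/3 = -8/3 + w^(3/2)/3)
(1/(-564) + p(A)) + 2522 = (1/(-564) + (-8/3 + 35^(3/2)/3)) + 2522 = (-1/564 + (-8/3 + (35*√35)/3)) + 2522 = (-1/564 + (-8/3 + 35*√35/3)) + 2522 = (-1505/564 + 35*√35/3) + 2522 = 1420903/564 + 35*√35/3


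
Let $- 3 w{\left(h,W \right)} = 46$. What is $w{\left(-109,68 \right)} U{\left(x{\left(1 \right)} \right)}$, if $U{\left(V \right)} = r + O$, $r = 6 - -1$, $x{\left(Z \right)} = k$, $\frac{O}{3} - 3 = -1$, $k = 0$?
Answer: $- \frac{598}{3} \approx -199.33$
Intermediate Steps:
$w{\left(h,W \right)} = - \frac{46}{3}$ ($w{\left(h,W \right)} = \left(- \frac{1}{3}\right) 46 = - \frac{46}{3}$)
$O = 6$ ($O = 9 + 3 \left(-1\right) = 9 - 3 = 6$)
$x{\left(Z \right)} = 0$
$r = 7$ ($r = 6 + 1 = 7$)
$U{\left(V \right)} = 13$ ($U{\left(V \right)} = 7 + 6 = 13$)
$w{\left(-109,68 \right)} U{\left(x{\left(1 \right)} \right)} = \left(- \frac{46}{3}\right) 13 = - \frac{598}{3}$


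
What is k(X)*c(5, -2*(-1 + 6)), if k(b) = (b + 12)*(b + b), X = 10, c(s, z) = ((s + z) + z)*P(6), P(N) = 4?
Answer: -26400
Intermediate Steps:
c(s, z) = 4*s + 8*z (c(s, z) = ((s + z) + z)*4 = (s + 2*z)*4 = 4*s + 8*z)
k(b) = 2*b*(12 + b) (k(b) = (12 + b)*(2*b) = 2*b*(12 + b))
k(X)*c(5, -2*(-1 + 6)) = (2*10*(12 + 10))*(4*5 + 8*(-2*(-1 + 6))) = (2*10*22)*(20 + 8*(-2*5)) = 440*(20 + 8*(-10)) = 440*(20 - 80) = 440*(-60) = -26400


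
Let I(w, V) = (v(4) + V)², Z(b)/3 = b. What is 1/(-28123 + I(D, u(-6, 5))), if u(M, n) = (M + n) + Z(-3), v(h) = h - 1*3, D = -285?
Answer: -1/28042 ≈ -3.5661e-5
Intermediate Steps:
Z(b) = 3*b
v(h) = -3 + h (v(h) = h - 3 = -3 + h)
u(M, n) = -9 + M + n (u(M, n) = (M + n) + 3*(-3) = (M + n) - 9 = -9 + M + n)
I(w, V) = (1 + V)² (I(w, V) = ((-3 + 4) + V)² = (1 + V)²)
1/(-28123 + I(D, u(-6, 5))) = 1/(-28123 + (1 + (-9 - 6 + 5))²) = 1/(-28123 + (1 - 10)²) = 1/(-28123 + (-9)²) = 1/(-28123 + 81) = 1/(-28042) = -1/28042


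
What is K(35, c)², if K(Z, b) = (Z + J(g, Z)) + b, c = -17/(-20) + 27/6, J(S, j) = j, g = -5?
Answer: 2271049/400 ≈ 5677.6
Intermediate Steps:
c = 107/20 (c = -17*(-1/20) + 27*(⅙) = 17/20 + 9/2 = 107/20 ≈ 5.3500)
K(Z, b) = b + 2*Z (K(Z, b) = (Z + Z) + b = 2*Z + b = b + 2*Z)
K(35, c)² = (107/20 + 2*35)² = (107/20 + 70)² = (1507/20)² = 2271049/400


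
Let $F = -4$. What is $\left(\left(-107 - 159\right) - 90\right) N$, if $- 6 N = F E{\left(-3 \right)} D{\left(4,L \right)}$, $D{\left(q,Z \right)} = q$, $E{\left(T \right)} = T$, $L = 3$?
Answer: $2848$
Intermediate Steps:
$N = -8$ ($N = - \frac{\left(-4\right) \left(-3\right) 4}{6} = - \frac{12 \cdot 4}{6} = \left(- \frac{1}{6}\right) 48 = -8$)
$\left(\left(-107 - 159\right) - 90\right) N = \left(\left(-107 - 159\right) - 90\right) \left(-8\right) = \left(-266 - 90\right) \left(-8\right) = \left(-356\right) \left(-8\right) = 2848$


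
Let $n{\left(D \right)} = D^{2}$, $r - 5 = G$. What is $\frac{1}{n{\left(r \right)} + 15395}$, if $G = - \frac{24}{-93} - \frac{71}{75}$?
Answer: $\frac{5405625}{83320077451} \approx 6.4878 \cdot 10^{-5}$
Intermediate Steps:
$G = - \frac{1601}{2325}$ ($G = \left(-24\right) \left(- \frac{1}{93}\right) - \frac{71}{75} = \frac{8}{31} - \frac{71}{75} = - \frac{1601}{2325} \approx -0.6886$)
$r = \frac{10024}{2325}$ ($r = 5 - \frac{1601}{2325} = \frac{10024}{2325} \approx 4.3114$)
$\frac{1}{n{\left(r \right)} + 15395} = \frac{1}{\left(\frac{10024}{2325}\right)^{2} + 15395} = \frac{1}{\frac{100480576}{5405625} + 15395} = \frac{1}{\frac{83320077451}{5405625}} = \frac{5405625}{83320077451}$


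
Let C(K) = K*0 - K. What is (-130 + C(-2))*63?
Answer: -8064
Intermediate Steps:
C(K) = -K (C(K) = 0 - K = -K)
(-130 + C(-2))*63 = (-130 - 1*(-2))*63 = (-130 + 2)*63 = -128*63 = -8064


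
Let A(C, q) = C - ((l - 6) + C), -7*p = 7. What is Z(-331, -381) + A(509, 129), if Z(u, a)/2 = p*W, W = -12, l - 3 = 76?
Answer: -49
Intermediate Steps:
l = 79 (l = 3 + 76 = 79)
p = -1 (p = -1/7*7 = -1)
A(C, q) = -73 (A(C, q) = C - ((79 - 6) + C) = C - (73 + C) = C + (-73 - C) = -73)
Z(u, a) = 24 (Z(u, a) = 2*(-1*(-12)) = 2*12 = 24)
Z(-331, -381) + A(509, 129) = 24 - 73 = -49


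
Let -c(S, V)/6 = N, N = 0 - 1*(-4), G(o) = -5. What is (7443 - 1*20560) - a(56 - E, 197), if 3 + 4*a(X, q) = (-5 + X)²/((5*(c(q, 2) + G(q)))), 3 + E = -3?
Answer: -1901044/145 ≈ -13111.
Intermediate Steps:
E = -6 (E = -3 - 3 = -6)
N = 4 (N = 0 + 4 = 4)
c(S, V) = -24 (c(S, V) = -6*4 = -24)
a(X, q) = -¾ - (-5 + X)²/580 (a(X, q) = -¾ + ((-5 + X)²/((5*(-24 - 5))))/4 = -¾ + ((-5 + X)²/((5*(-29))))/4 = -¾ + ((-5 + X)²/(-145))/4 = -¾ + ((-5 + X)²*(-1/145))/4 = -¾ + (-(-5 + X)²/145)/4 = -¾ - (-5 + X)²/580)
(7443 - 1*20560) - a(56 - E, 197) = (7443 - 1*20560) - (-¾ - (-5 + (56 - 1*(-6)))²/580) = (7443 - 20560) - (-¾ - (-5 + (56 + 6))²/580) = -13117 - (-¾ - (-5 + 62)²/580) = -13117 - (-¾ - 1/580*57²) = -13117 - (-¾ - 1/580*3249) = -13117 - (-¾ - 3249/580) = -13117 - 1*(-921/145) = -13117 + 921/145 = -1901044/145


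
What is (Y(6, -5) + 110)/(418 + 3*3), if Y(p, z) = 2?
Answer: 16/61 ≈ 0.26230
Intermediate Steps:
(Y(6, -5) + 110)/(418 + 3*3) = (2 + 110)/(418 + 3*3) = 112/(418 + 9) = 112/427 = 112*(1/427) = 16/61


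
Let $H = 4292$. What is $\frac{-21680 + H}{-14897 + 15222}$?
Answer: $- \frac{17388}{325} \approx -53.502$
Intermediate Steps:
$\frac{-21680 + H}{-14897 + 15222} = \frac{-21680 + 4292}{-14897 + 15222} = - \frac{17388}{325}$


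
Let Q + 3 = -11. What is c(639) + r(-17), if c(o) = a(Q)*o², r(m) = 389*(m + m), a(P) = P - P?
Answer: -13226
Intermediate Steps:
Q = -14 (Q = -3 - 11 = -14)
a(P) = 0
r(m) = 778*m (r(m) = 389*(2*m) = 778*m)
c(o) = 0 (c(o) = 0*o² = 0)
c(639) + r(-17) = 0 + 778*(-17) = 0 - 13226 = -13226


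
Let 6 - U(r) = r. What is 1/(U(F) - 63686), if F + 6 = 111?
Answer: -1/63785 ≈ -1.5678e-5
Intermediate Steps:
F = 105 (F = -6 + 111 = 105)
U(r) = 6 - r
1/(U(F) - 63686) = 1/((6 - 1*105) - 63686) = 1/((6 - 105) - 63686) = 1/(-99 - 63686) = 1/(-63785) = -1/63785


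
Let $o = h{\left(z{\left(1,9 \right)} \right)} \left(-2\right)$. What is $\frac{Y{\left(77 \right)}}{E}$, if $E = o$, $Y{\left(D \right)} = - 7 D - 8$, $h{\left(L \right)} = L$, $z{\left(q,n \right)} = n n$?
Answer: $\frac{547}{162} \approx 3.3765$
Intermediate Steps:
$z{\left(q,n \right)} = n^{2}$
$Y{\left(D \right)} = -8 - 7 D$
$o = -162$ ($o = 9^{2} \left(-2\right) = 81 \left(-2\right) = -162$)
$E = -162$
$\frac{Y{\left(77 \right)}}{E} = \frac{-8 - 539}{-162} = \left(-8 - 539\right) \left(- \frac{1}{162}\right) = \left(-547\right) \left(- \frac{1}{162}\right) = \frac{547}{162}$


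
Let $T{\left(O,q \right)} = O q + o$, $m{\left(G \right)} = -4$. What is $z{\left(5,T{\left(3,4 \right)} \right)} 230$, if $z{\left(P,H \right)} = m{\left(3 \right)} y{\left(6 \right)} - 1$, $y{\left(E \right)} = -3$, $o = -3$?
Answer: $2530$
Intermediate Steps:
$T{\left(O,q \right)} = -3 + O q$ ($T{\left(O,q \right)} = O q - 3 = -3 + O q$)
$z{\left(P,H \right)} = 11$ ($z{\left(P,H \right)} = \left(-4\right) \left(-3\right) - 1 = 12 - 1 = 11$)
$z{\left(5,T{\left(3,4 \right)} \right)} 230 = 11 \cdot 230 = 2530$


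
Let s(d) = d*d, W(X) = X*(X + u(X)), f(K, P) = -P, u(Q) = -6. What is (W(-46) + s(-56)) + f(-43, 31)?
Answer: 5497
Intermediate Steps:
W(X) = X*(-6 + X) (W(X) = X*(X - 6) = X*(-6 + X))
s(d) = d²
(W(-46) + s(-56)) + f(-43, 31) = (-46*(-6 - 46) + (-56)²) - 1*31 = (-46*(-52) + 3136) - 31 = (2392 + 3136) - 31 = 5528 - 31 = 5497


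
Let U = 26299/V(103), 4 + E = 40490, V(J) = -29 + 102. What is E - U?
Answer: 2929179/73 ≈ 40126.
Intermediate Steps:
V(J) = 73
E = 40486 (E = -4 + 40490 = 40486)
U = 26299/73 ≈ 360.26
E - U = 40486 - 1*26299/73 = 40486 - 26299/73 = 2929179/73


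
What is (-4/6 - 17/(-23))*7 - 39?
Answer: -2656/69 ≈ -38.493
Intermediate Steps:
(-4/6 - 17/(-23))*7 - 39 = (-4*⅙ - 17*(-1/23))*7 - 39 = (-⅔ + 17/23)*7 - 39 = (5/69)*7 - 39 = 35/69 - 39 = -2656/69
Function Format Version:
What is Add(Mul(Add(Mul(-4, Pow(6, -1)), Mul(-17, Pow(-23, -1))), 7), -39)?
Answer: Rational(-2656, 69) ≈ -38.493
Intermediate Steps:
Add(Mul(Add(Mul(-4, Pow(6, -1)), Mul(-17, Pow(-23, -1))), 7), -39) = Add(Mul(Add(Mul(-4, Rational(1, 6)), Mul(-17, Rational(-1, 23))), 7), -39) = Add(Mul(Add(Rational(-2, 3), Rational(17, 23)), 7), -39) = Add(Mul(Rational(5, 69), 7), -39) = Add(Rational(35, 69), -39) = Rational(-2656, 69)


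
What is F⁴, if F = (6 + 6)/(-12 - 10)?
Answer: 1296/14641 ≈ 0.088519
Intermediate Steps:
F = -6/11 (F = 12/(-22) = 12*(-1/22) = -6/11 ≈ -0.54545)
F⁴ = (-6/11)⁴ = 1296/14641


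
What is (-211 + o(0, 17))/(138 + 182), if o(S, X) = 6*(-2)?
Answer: -223/320 ≈ -0.69687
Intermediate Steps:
o(S, X) = -12
(-211 + o(0, 17))/(138 + 182) = (-211 - 12)/(138 + 182) = -223/320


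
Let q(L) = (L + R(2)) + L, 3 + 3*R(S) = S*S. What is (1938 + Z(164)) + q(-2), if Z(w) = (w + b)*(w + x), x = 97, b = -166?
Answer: 4237/3 ≈ 1412.3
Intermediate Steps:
R(S) = -1 + S**2/3 (R(S) = -1 + (S*S)/3 = -1 + S**2/3)
Z(w) = (-166 + w)*(97 + w) (Z(w) = (w - 166)*(w + 97) = (-166 + w)*(97 + w))
q(L) = 1/3 + 2*L (q(L) = (L + (-1 + (1/3)*2**2)) + L = (L + (-1 + (1/3)*4)) + L = (L + (-1 + 4/3)) + L = (L + 1/3) + L = (1/3 + L) + L = 1/3 + 2*L)
(1938 + Z(164)) + q(-2) = (1938 + (-16102 + 164**2 - 69*164)) + (1/3 + 2*(-2)) = (1938 + (-16102 + 26896 - 11316)) + (1/3 - 4) = (1938 - 522) - 11/3 = 1416 - 11/3 = 4237/3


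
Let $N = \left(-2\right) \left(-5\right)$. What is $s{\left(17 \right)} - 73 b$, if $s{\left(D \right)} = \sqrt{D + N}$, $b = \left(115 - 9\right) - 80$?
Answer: $-1898 + 3 \sqrt{3} \approx -1892.8$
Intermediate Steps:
$N = 10$
$b = 26$ ($b = 106 - 80 = 26$)
$s{\left(D \right)} = \sqrt{10 + D}$ ($s{\left(D \right)} = \sqrt{D + 10} = \sqrt{10 + D}$)
$s{\left(17 \right)} - 73 b = \sqrt{10 + 17} - 1898 = \sqrt{27} - 1898 = 3 \sqrt{3} - 1898 = -1898 + 3 \sqrt{3}$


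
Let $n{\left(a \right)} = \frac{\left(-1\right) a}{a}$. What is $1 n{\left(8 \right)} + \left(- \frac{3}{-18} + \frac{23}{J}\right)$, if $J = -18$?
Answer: $- \frac{19}{9} \approx -2.1111$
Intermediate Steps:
$n{\left(a \right)} = -1$
$1 n{\left(8 \right)} + \left(- \frac{3}{-18} + \frac{23}{J}\right) = 1 \left(-1\right) + \left(- \frac{3}{-18} + \frac{23}{-18}\right) = -1 + \left(\left(-3\right) \left(- \frac{1}{18}\right) + 23 \left(- \frac{1}{18}\right)\right) = -1 + \left(\frac{1}{6} - \frac{23}{18}\right) = -1 - \frac{10}{9} = - \frac{19}{9}$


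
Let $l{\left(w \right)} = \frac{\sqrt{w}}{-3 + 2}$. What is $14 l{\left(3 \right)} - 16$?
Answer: $-16 - 14 \sqrt{3} \approx -40.249$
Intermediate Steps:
$l{\left(w \right)} = - \sqrt{w}$ ($l{\left(w \right)} = \frac{\sqrt{w}}{-1} = - \sqrt{w}$)
$14 l{\left(3 \right)} - 16 = 14 \left(- \sqrt{3}\right) - 16 = - 14 \sqrt{3} - 16 = -16 - 14 \sqrt{3}$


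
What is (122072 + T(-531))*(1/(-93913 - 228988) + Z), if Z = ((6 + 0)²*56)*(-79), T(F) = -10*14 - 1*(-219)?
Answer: -6281798995764615/322901 ≈ -1.9454e+10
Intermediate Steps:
T(F) = 79 (T(F) = -140 + 219 = 79)
Z = -159264 (Z = (6²*56)*(-79) = (36*56)*(-79) = 2016*(-79) = -159264)
(122072 + T(-531))*(1/(-93913 - 228988) + Z) = (122072 + 79)*(1/(-93913 - 228988) - 159264) = 122151*(1/(-322901) - 159264) = 122151*(-1/322901 - 159264) = 122151*(-51426504865/322901) = -6281798995764615/322901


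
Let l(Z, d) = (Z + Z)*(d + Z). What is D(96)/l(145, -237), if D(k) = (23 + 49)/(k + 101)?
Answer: -9/656995 ≈ -1.3699e-5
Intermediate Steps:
l(Z, d) = 2*Z*(Z + d) (l(Z, d) = (2*Z)*(Z + d) = 2*Z*(Z + d))
D(k) = 72/(101 + k)
D(96)/l(145, -237) = (72/(101 + 96))/((2*145*(145 - 237))) = (72/197)/((2*145*(-92))) = (72*(1/197))/(-26680) = (72/197)*(-1/26680) = -9/656995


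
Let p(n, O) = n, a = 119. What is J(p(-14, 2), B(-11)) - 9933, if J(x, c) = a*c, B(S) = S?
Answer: -11242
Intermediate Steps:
J(x, c) = 119*c
J(p(-14, 2), B(-11)) - 9933 = 119*(-11) - 9933 = -1309 - 9933 = -11242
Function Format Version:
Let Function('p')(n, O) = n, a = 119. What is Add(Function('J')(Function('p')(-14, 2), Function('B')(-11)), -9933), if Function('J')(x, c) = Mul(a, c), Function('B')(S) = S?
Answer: -11242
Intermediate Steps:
Function('J')(x, c) = Mul(119, c)
Add(Function('J')(Function('p')(-14, 2), Function('B')(-11)), -9933) = Add(Mul(119, -11), -9933) = Add(-1309, -9933) = -11242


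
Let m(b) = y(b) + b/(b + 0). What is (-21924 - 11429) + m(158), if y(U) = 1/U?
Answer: -5269615/158 ≈ -33352.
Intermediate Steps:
m(b) = 1 + 1/b (m(b) = 1/b + b/(b + 0) = 1/b + b/b = 1/b + 1 = 1 + 1/b)
(-21924 - 11429) + m(158) = (-21924 - 11429) + (1 + 158)/158 = -33353 + (1/158)*159 = -33353 + 159/158 = -5269615/158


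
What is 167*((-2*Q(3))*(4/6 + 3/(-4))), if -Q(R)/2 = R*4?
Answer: -668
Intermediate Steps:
Q(R) = -8*R (Q(R) = -2*R*4 = -8*R)
167*((-2*Q(3))*(4/6 + 3/(-4))) = 167*((-(-16)*3)*(4/6 + 3/(-4))) = 167*((-2*(-24))*(4*(1/6) + 3*(-1/4))) = 167*(48*(2/3 - 3/4)) = 167*(48*(-1/12)) = 167*(-4) = -668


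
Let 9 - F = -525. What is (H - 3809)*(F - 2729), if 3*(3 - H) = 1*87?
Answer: 8417825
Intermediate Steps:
F = 534 (F = 9 - 1*(-525) = 9 + 525 = 534)
H = -26 (H = 3 - 87/3 = 3 - 1/3*87 = 3 - 29 = -26)
(H - 3809)*(F - 2729) = (-26 - 3809)*(534 - 2729) = -3835*(-2195) = 8417825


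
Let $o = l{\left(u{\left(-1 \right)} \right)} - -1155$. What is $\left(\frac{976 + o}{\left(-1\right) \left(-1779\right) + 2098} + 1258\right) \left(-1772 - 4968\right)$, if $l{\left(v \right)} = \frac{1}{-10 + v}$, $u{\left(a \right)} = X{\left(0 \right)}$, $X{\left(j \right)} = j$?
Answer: $- \frac{32887135106}{3877} \approx -8.4826 \cdot 10^{6}$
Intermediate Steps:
$u{\left(a \right)} = 0$
$o = \frac{11549}{10}$ ($o = \frac{1}{-10 + 0} - -1155 = \frac{1}{-10} + 1155 = - \frac{1}{10} + 1155 = \frac{11549}{10} \approx 1154.9$)
$\left(\frac{976 + o}{\left(-1\right) \left(-1779\right) + 2098} + 1258\right) \left(-1772 - 4968\right) = \left(\frac{976 + \frac{11549}{10}}{\left(-1\right) \left(-1779\right) + 2098} + 1258\right) \left(-1772 - 4968\right) = \left(\frac{21309}{10 \left(1779 + 2098\right)} + 1258\right) \left(-6740\right) = \left(\frac{21309}{10 \cdot 3877} + 1258\right) \left(-6740\right) = \left(\frac{21309}{10} \cdot \frac{1}{3877} + 1258\right) \left(-6740\right) = \left(\frac{21309}{38770} + 1258\right) \left(-6740\right) = \frac{48793969}{38770} \left(-6740\right) = - \frac{32887135106}{3877}$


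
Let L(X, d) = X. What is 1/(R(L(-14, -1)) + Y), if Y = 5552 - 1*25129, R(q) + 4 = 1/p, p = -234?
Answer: -234/4581955 ≈ -5.1070e-5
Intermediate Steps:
R(q) = -937/234 (R(q) = -4 + 1/(-234) = -4 - 1/234 = -937/234)
Y = -19577 (Y = 5552 - 25129 = -19577)
1/(R(L(-14, -1)) + Y) = 1/(-937/234 - 19577) = 1/(-4581955/234) = -234/4581955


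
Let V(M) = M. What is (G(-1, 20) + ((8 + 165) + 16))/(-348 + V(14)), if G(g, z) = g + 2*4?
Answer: -98/167 ≈ -0.58683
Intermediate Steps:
G(g, z) = 8 + g (G(g, z) = g + 8 = 8 + g)
(G(-1, 20) + ((8 + 165) + 16))/(-348 + V(14)) = ((8 - 1) + ((8 + 165) + 16))/(-348 + 14) = (7 + (173 + 16))/(-334) = (7 + 189)*(-1/334) = 196*(-1/334) = -98/167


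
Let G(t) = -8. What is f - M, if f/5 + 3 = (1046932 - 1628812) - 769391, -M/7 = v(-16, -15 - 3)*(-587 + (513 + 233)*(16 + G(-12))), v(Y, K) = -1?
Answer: -6794037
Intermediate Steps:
M = 37667 (M = -(-7)*(-587 + (513 + 233)*(16 - 8)) = -(-7)*(-587 + 746*8) = -(-7)*(-587 + 5968) = -(-7)*5381 = -7*(-5381) = 37667)
f = -6756370 (f = -15 + 5*((1046932 - 1628812) - 769391) = -15 + 5*(-581880 - 769391) = -15 + 5*(-1351271) = -15 - 6756355 = -6756370)
f - M = -6756370 - 1*37667 = -6756370 - 37667 = -6794037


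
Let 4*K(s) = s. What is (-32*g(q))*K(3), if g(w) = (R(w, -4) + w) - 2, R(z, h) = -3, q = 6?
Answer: -24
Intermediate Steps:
K(s) = s/4
g(w) = -5 + w (g(w) = (-3 + w) - 2 = -5 + w)
(-32*g(q))*K(3) = (-32*(-5 + 6))*((¼)*3) = -32*1*(¾) = -32*¾ = -24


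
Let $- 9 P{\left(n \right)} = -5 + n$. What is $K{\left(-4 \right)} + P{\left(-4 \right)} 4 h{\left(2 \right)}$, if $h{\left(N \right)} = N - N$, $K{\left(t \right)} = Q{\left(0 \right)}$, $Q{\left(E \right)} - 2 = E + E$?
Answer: $2$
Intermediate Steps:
$Q{\left(E \right)} = 2 + 2 E$ ($Q{\left(E \right)} = 2 + \left(E + E\right) = 2 + 2 E$)
$K{\left(t \right)} = 2$ ($K{\left(t \right)} = 2 + 2 \cdot 0 = 2 + 0 = 2$)
$P{\left(n \right)} = \frac{5}{9} - \frac{n}{9}$ ($P{\left(n \right)} = - \frac{-5 + n}{9} = \frac{5}{9} - \frac{n}{9}$)
$h{\left(N \right)} = 0$
$K{\left(-4 \right)} + P{\left(-4 \right)} 4 h{\left(2 \right)} = 2 + \left(\frac{5}{9} - - \frac{4}{9}\right) 4 \cdot 0 = 2 + \left(\frac{5}{9} + \frac{4}{9}\right) 4 \cdot 0 = 2 + 1 \cdot 4 \cdot 0 = 2 + 4 \cdot 0 = 2 + 0 = 2$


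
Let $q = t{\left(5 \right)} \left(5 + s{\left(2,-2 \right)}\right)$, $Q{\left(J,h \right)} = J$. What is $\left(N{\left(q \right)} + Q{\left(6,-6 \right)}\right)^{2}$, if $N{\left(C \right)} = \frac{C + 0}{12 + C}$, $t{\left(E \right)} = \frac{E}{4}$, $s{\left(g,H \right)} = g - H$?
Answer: $\frac{40401}{961} \approx 42.041$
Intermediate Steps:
$t{\left(E \right)} = \frac{E}{4}$ ($t{\left(E \right)} = E \frac{1}{4} = \frac{E}{4}$)
$q = \frac{45}{4}$ ($q = \frac{1}{4} \cdot 5 \left(5 + \left(2 - -2\right)\right) = \frac{5 \left(5 + \left(2 + 2\right)\right)}{4} = \frac{5 \left(5 + 4\right)}{4} = \frac{5}{4} \cdot 9 = \frac{45}{4} \approx 11.25$)
$N{\left(C \right)} = \frac{C}{12 + C}$
$\left(N{\left(q \right)} + Q{\left(6,-6 \right)}\right)^{2} = \left(\frac{45}{4 \left(12 + \frac{45}{4}\right)} + 6\right)^{2} = \left(\frac{45}{4 \cdot \frac{93}{4}} + 6\right)^{2} = \left(\frac{45}{4} \cdot \frac{4}{93} + 6\right)^{2} = \left(\frac{15}{31} + 6\right)^{2} = \left(\frac{201}{31}\right)^{2} = \frac{40401}{961}$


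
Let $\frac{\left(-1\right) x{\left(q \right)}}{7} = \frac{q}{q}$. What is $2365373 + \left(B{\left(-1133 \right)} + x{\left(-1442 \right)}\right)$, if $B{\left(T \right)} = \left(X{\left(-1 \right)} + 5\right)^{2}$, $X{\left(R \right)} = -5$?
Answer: $2365366$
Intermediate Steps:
$x{\left(q \right)} = -7$ ($x{\left(q \right)} = - 7 \frac{q}{q} = \left(-7\right) 1 = -7$)
$B{\left(T \right)} = 0$ ($B{\left(T \right)} = \left(-5 + 5\right)^{2} = 0^{2} = 0$)
$2365373 + \left(B{\left(-1133 \right)} + x{\left(-1442 \right)}\right) = 2365373 + \left(0 - 7\right) = 2365373 - 7 = 2365366$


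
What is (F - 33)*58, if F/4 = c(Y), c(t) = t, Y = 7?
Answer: -290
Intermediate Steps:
F = 28 (F = 4*7 = 28)
(F - 33)*58 = (28 - 33)*58 = -5*58 = -290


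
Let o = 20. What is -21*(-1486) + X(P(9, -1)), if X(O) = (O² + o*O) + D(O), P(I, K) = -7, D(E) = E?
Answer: 31108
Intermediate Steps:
X(O) = O² + 21*O (X(O) = (O² + 20*O) + O = O² + 21*O)
-21*(-1486) + X(P(9, -1)) = -21*(-1486) - 7*(21 - 7) = 31206 - 7*14 = 31206 - 98 = 31108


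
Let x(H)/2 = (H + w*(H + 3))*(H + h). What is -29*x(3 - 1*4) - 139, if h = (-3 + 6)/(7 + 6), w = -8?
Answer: -11667/13 ≈ -897.46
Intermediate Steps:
h = 3/13 ≈ 0.23077
x(H) = 2*(-24 - 7*H)*(3/13 + H) (x(H) = 2*((H - 8*(H + 3))*(H + 3/13)) = 2*((H - 8*(3 + H))*(3/13 + H)) = 2*((H + (-24 - 8*H))*(3/13 + H)) = 2*((-24 - 7*H)*(3/13 + H)) = 2*(-24 - 7*H)*(3/13 + H))
-29*x(3 - 1*4) - 139 = -29*(-144/13 - 14*(3 - 1*4)² - 666*(3 - 1*4)/13) - 139 = -29*(-144/13 - 14*(3 - 4)² - 666*(3 - 4)/13) - 139 = -29*(-144/13 - 14*(-1)² - 666/13*(-1)) - 139 = -29*(-144/13 - 14*1 + 666/13) - 139 = -29*(-144/13 - 14 + 666/13) - 139 = -29*340/13 - 139 = -9860/13 - 139 = -11667/13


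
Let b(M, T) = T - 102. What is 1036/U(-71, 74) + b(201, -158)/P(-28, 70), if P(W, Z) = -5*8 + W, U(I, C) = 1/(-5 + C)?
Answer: 1215293/17 ≈ 71488.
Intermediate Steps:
b(M, T) = -102 + T
P(W, Z) = -40 + W
1036/U(-71, 74) + b(201, -158)/P(-28, 70) = 1036/(1/(-5 + 74)) + (-102 - 158)/(-40 - 28) = 1036/(1/69) - 260/(-68) = 1036/(1/69) - 260*(-1/68) = 1036*69 + 65/17 = 71484 + 65/17 = 1215293/17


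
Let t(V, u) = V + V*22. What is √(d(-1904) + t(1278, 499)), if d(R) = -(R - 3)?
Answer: √31301 ≈ 176.92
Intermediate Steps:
d(R) = 3 - R (d(R) = -(-3 + R) = 3 - R)
t(V, u) = 23*V (t(V, u) = V + 22*V = 23*V)
√(d(-1904) + t(1278, 499)) = √((3 - 1*(-1904)) + 23*1278) = √((3 + 1904) + 29394) = √(1907 + 29394) = √31301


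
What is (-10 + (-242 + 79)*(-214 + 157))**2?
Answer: 86136961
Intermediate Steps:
(-10 + (-242 + 79)*(-214 + 157))**2 = (-10 - 163*(-57))**2 = (-10 + 9291)**2 = 9281**2 = 86136961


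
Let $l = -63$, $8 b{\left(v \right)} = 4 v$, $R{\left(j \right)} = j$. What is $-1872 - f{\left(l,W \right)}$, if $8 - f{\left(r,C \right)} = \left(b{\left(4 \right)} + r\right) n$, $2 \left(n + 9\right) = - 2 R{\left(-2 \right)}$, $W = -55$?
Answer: $-1453$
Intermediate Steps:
$b{\left(v \right)} = \frac{v}{2}$ ($b{\left(v \right)} = \frac{4 v}{8} = \frac{v}{2}$)
$n = -7$ ($n = -9 + \frac{\left(-2\right) \left(-2\right)}{2} = -9 + \frac{1}{2} \cdot 4 = -9 + 2 = -7$)
$f{\left(r,C \right)} = 22 + 7 r$ ($f{\left(r,C \right)} = 8 - \left(\frac{1}{2} \cdot 4 + r\right) \left(-7\right) = 8 - \left(2 + r\right) \left(-7\right) = 8 - \left(-14 - 7 r\right) = 8 + \left(14 + 7 r\right) = 22 + 7 r$)
$-1872 - f{\left(l,W \right)} = -1872 - \left(22 + 7 \left(-63\right)\right) = -1872 - \left(22 - 441\right) = -1872 - -419 = -1872 + 419 = -1453$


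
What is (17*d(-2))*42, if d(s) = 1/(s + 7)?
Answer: 714/5 ≈ 142.80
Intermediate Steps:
d(s) = 1/(7 + s)
(17*d(-2))*42 = (17/(7 - 2))*42 = (17/5)*42 = 714/5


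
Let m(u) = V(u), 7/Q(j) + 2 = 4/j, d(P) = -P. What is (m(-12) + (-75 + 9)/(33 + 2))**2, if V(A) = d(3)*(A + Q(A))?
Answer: 2277081/1225 ≈ 1858.8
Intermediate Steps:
Q(j) = 7/(-2 + 4/j)
V(A) = -3*A + 21*A/(-4 + 2*A) (V(A) = (-1*3)*(A - 7*A/(-4 + 2*A)) = -3*(A - 7*A/(-4 + 2*A)) = -3*A + 21*A/(-4 + 2*A))
m(u) = 3*u*(11 - 2*u)/(2*(-2 + u))
(m(-12) + (-75 + 9)/(33 + 2))**2 = ((3/2)*(-12)*(11 - 2*(-12))/(-2 - 12) + (-75 + 9)/(33 + 2))**2 = ((3/2)*(-12)*(11 + 24)/(-14) - 66/35)**2 = ((3/2)*(-12)*(-1/14)*35 - 66*1/35)**2 = (45 - 66/35)**2 = (1509/35)**2 = 2277081/1225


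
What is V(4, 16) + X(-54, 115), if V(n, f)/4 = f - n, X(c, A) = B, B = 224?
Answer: 272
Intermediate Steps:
X(c, A) = 224
V(n, f) = -4*n + 4*f (V(n, f) = 4*(f - n) = -4*n + 4*f)
V(4, 16) + X(-54, 115) = (-4*4 + 4*16) + 224 = (-16 + 64) + 224 = 48 + 224 = 272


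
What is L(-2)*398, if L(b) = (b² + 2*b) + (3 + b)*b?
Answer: -796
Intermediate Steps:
L(b) = b² + 2*b + b*(3 + b) (L(b) = (b² + 2*b) + b*(3 + b) = b² + 2*b + b*(3 + b))
L(-2)*398 = -2*(5 + 2*(-2))*398 = -2*(5 - 4)*398 = -2*1*398 = -2*398 = -796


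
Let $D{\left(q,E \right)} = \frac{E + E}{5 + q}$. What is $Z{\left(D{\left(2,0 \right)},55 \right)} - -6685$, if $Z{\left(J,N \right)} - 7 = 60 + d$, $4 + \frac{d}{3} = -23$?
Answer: $6671$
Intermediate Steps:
$d = -81$ ($d = -12 + 3 \left(-23\right) = -12 - 69 = -81$)
$D{\left(q,E \right)} = \frac{2 E}{5 + q}$
$Z{\left(J,N \right)} = -14$ ($Z{\left(J,N \right)} = 7 + \left(60 - 81\right) = 7 - 21 = -14$)
$Z{\left(D{\left(2,0 \right)},55 \right)} - -6685 = -14 - -6685 = -14 + 6685 = 6671$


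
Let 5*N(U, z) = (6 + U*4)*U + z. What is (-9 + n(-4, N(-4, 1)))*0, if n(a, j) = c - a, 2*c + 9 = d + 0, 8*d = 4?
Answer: 0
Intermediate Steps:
d = 1/2 (d = (1/8)*4 = 1/2 ≈ 0.50000)
N(U, z) = z/5 + U*(6 + 4*U)/5 (N(U, z) = ((6 + U*4)*U + z)/5 = ((6 + 4*U)*U + z)/5 = (U*(6 + 4*U) + z)/5 = (z + U*(6 + 4*U))/5 = z/5 + U*(6 + 4*U)/5)
c = -17/4 (c = -9/2 + (1/2 + 0)/2 = -9/2 + (1/2)*(1/2) = -9/2 + 1/4 = -17/4 ≈ -4.2500)
n(a, j) = -17/4 - a
(-9 + n(-4, N(-4, 1)))*0 = (-9 + (-17/4 - 1*(-4)))*0 = (-9 + (-17/4 + 4))*0 = (-9 - 1/4)*0 = -37/4*0 = 0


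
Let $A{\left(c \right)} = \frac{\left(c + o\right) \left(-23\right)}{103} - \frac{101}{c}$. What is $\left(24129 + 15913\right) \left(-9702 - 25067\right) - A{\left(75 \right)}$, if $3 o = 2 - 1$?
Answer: $- \frac{10754901661697}{7725} \approx -1.3922 \cdot 10^{9}$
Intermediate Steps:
$o = \frac{1}{3}$ ($o = \frac{2 - 1}{3} = \frac{1}{3} \cdot 1 = \frac{1}{3} \approx 0.33333$)
$A{\left(c \right)} = - \frac{23}{309} - \frac{101}{c} - \frac{23 c}{103}$ ($A{\left(c \right)} = \frac{\left(c + \frac{1}{3}\right) \left(-23\right)}{103} - \frac{101}{c} = \left(\frac{1}{3} + c\right) \left(-23\right) \frac{1}{103} - \frac{101}{c} = \left(- \frac{23}{3} - 23 c\right) \frac{1}{103} - \frac{101}{c} = \left(- \frac{23}{309} - \frac{23 c}{103}\right) - \frac{101}{c} = - \frac{23}{309} - \frac{101}{c} - \frac{23 c}{103}$)
$\left(24129 + 15913\right) \left(-9702 - 25067\right) - A{\left(75 \right)} = \left(24129 + 15913\right) \left(-9702 - 25067\right) - \left(- \frac{23}{309} - \frac{101}{75} - \frac{1725}{103}\right) = 40042 \left(-34769\right) - \left(- \frac{23}{309} - \frac{101}{75} - \frac{1725}{103}\right) = -1392220298 - \left(- \frac{23}{309} - \frac{101}{75} - \frac{1725}{103}\right) = -1392220298 - - \frac{140353}{7725} = -1392220298 + \frac{140353}{7725} = - \frac{10754901661697}{7725}$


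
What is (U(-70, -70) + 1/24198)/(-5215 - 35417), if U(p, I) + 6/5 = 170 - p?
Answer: -28892417/4916065680 ≈ -0.0058771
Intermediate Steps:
U(p, I) = 844/5 - p (U(p, I) = -6/5 + (170 - p) = 844/5 - p)
(U(-70, -70) + 1/24198)/(-5215 - 35417) = ((844/5 - 1*(-70)) + 1/24198)/(-5215 - 35417) = ((844/5 + 70) + 1/24198)/(-40632) = (1194/5 + 1/24198)*(-1/40632) = (28892417/120990)*(-1/40632) = -28892417/4916065680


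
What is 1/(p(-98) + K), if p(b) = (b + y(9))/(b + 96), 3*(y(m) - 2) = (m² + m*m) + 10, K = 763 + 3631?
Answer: 3/13240 ≈ 0.00022659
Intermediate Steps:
K = 4394
y(m) = 16/3 + 2*m²/3 (y(m) = 2 + ((m² + m*m) + 10)/3 = 2 + ((m² + m²) + 10)/3 = 2 + (2*m² + 10)/3 = 2 + (10 + 2*m²)/3 = 2 + (10/3 + 2*m²/3) = 16/3 + 2*m²/3)
p(b) = (178/3 + b)/(96 + b) (p(b) = (b + (16/3 + (⅔)*9²))/(b + 96) = (b + (16/3 + (⅔)*81))/(96 + b) = (b + (16/3 + 54))/(96 + b) = (b + 178/3)/(96 + b) = (178/3 + b)/(96 + b))
1/(p(-98) + K) = 1/((178/3 - 98)/(96 - 98) + 4394) = 1/(-116/3/(-2) + 4394) = 1/(-½*(-116/3) + 4394) = 1/(58/3 + 4394) = 1/(13240/3) = 3/13240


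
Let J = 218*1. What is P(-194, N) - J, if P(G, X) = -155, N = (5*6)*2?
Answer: -373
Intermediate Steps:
N = 60 (N = 30*2 = 60)
J = 218
P(-194, N) - J = -155 - 1*218 = -155 - 218 = -373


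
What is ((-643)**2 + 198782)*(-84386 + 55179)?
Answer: -17881430817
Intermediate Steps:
((-643)**2 + 198782)*(-84386 + 55179) = (413449 + 198782)*(-29207) = 612231*(-29207) = -17881430817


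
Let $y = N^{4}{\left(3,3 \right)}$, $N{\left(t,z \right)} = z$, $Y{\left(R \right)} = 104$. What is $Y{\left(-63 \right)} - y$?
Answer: $23$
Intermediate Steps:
$y = 81$ ($y = 3^{4} = 81$)
$Y{\left(-63 \right)} - y = 104 - 81 = 23$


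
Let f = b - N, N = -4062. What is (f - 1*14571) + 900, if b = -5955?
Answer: -15564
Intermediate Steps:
f = -1893 (f = -5955 - 1*(-4062) = -5955 + 4062 = -1893)
(f - 1*14571) + 900 = (-1893 - 1*14571) + 900 = (-1893 - 14571) + 900 = -16464 + 900 = -15564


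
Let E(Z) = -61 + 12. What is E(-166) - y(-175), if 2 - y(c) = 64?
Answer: 13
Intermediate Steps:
y(c) = -62 (y(c) = 2 - 1*64 = 2 - 64 = -62)
E(Z) = -49
E(-166) - y(-175) = -49 - 1*(-62) = -49 + 62 = 13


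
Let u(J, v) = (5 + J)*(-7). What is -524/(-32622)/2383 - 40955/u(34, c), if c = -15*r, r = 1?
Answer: 176876066049/1179029761 ≈ 150.02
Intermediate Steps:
c = -15 (c = -15*1 = -15)
u(J, v) = -35 - 7*J
-524/(-32622)/2383 - 40955/u(34, c) = -524/(-32622)/2383 - 40955/(-35 - 7*34) = -524*(-1/32622)*(1/2383) - 40955/(-35 - 238) = (262/16311)*(1/2383) - 40955/(-273) = 262/38869113 - 40955*(-1/273) = 262/38869113 + 40955/273 = 176876066049/1179029761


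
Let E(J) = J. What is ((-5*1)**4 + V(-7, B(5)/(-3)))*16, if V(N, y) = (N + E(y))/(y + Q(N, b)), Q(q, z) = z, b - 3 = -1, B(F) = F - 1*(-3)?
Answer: 10232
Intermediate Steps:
B(F) = 3 + F (B(F) = F + 3 = 3 + F)
b = 2 (b = 3 - 1 = 2)
V(N, y) = (N + y)/(2 + y) (V(N, y) = (N + y)/(y + 2) = (N + y)/(2 + y))
((-5*1)**4 + V(-7, B(5)/(-3)))*16 = ((-5*1)**4 + (-7 + (3 + 5)/(-3))/(2 + (3 + 5)/(-3)))*16 = ((-5)**4 + (-7 + 8*(-1/3))/(2 + 8*(-1/3)))*16 = (625 + (-7 - 8/3)/(2 - 8/3))*16 = (625 - 29/3/(-2/3))*16 = (625 - 3/2*(-29/3))*16 = (625 + 29/2)*16 = (1279/2)*16 = 10232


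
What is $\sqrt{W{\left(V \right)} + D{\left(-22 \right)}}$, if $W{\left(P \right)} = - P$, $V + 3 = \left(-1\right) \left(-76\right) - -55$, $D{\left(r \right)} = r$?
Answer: $5 i \sqrt{6} \approx 12.247 i$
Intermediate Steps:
$V = 128$ ($V = -3 - -131 = -3 + \left(76 + 55\right) = -3 + 131 = 128$)
$\sqrt{W{\left(V \right)} + D{\left(-22 \right)}} = \sqrt{\left(-1\right) 128 - 22} = \sqrt{-128 - 22} = \sqrt{-150} = 5 i \sqrt{6}$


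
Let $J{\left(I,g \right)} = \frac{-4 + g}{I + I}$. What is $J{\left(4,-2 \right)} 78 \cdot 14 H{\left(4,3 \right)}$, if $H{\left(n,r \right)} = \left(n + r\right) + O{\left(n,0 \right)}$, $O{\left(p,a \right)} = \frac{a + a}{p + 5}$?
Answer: $-5733$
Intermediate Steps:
$O{\left(p,a \right)} = \frac{2 a}{5 + p}$
$J{\left(I,g \right)} = \frac{-4 + g}{2 I}$
$H{\left(n,r \right)} = n + r$ ($H{\left(n,r \right)} = \left(n + r\right) + 2 \cdot 0 \frac{1}{5 + n} = \left(n + r\right) + 0 = n + r$)
$J{\left(4,-2 \right)} 78 \cdot 14 H{\left(4,3 \right)} = \frac{-4 - 2}{2 \cdot 4} \cdot 78 \cdot 14 \left(4 + 3\right) = \frac{1}{2} \cdot \frac{1}{4} \left(-6\right) 78 \cdot 14 \cdot 7 = \left(- \frac{3}{4}\right) 78 \cdot 98 = \left(- \frac{117}{2}\right) 98 = -5733$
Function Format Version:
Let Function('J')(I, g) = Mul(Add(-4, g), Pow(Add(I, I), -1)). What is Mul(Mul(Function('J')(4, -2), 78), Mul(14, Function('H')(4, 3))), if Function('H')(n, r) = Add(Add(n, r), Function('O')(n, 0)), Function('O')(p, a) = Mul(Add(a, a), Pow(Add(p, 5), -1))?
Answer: -5733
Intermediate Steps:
Function('O')(p, a) = Mul(2, a, Pow(Add(5, p), -1)) (Function('O')(p, a) = Mul(Mul(2, a), Pow(Add(5, p), -1)) = Mul(2, a, Pow(Add(5, p), -1)))
Function('J')(I, g) = Mul(Rational(1, 2), Pow(I, -1), Add(-4, g)) (Function('J')(I, g) = Mul(Add(-4, g), Pow(Mul(2, I), -1)) = Mul(Add(-4, g), Mul(Rational(1, 2), Pow(I, -1))) = Mul(Rational(1, 2), Pow(I, -1), Add(-4, g)))
Function('H')(n, r) = Add(n, r) (Function('H')(n, r) = Add(Add(n, r), Mul(2, 0, Pow(Add(5, n), -1))) = Add(Add(n, r), 0) = Add(n, r))
Mul(Mul(Function('J')(4, -2), 78), Mul(14, Function('H')(4, 3))) = Mul(Mul(Mul(Rational(1, 2), Pow(4, -1), Add(-4, -2)), 78), Mul(14, Add(4, 3))) = Mul(Mul(Mul(Rational(1, 2), Rational(1, 4), -6), 78), Mul(14, 7)) = Mul(Mul(Rational(-3, 4), 78), 98) = Mul(Rational(-117, 2), 98) = -5733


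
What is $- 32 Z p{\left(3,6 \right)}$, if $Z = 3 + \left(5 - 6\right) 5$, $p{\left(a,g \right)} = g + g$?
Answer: $768$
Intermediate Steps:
$p{\left(a,g \right)} = 2 g$
$Z = -2$ ($Z = 3 + \left(5 - 6\right) 5 = 3 - 5 = -2$)
$- 32 Z p{\left(3,6 \right)} = \left(-32\right) \left(-2\right) 2 \cdot 6 = 64 \cdot 12 = 768$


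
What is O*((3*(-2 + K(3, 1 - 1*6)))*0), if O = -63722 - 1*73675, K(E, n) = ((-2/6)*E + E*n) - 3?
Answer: 0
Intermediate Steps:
K(E, n) = -3 - E/3 + E*n (K(E, n) = ((-2*⅙)*E + E*n) - 3 = (-E/3 + E*n) - 3 = -3 - E/3 + E*n)
O = -137397 (O = -63722 - 73675 = -137397)
O*((3*(-2 + K(3, 1 - 1*6)))*0) = -137397*3*(-2 + (-3 - ⅓*3 + 3*(1 - 1*6)))*0 = -137397*3*(-2 + (-3 - 1 + 3*(1 - 6)))*0 = -137397*3*(-2 + (-3 - 1 + 3*(-5)))*0 = -137397*3*(-2 + (-3 - 1 - 15))*0 = -137397*3*(-2 - 19)*0 = -137397*3*(-21)*0 = -(-8656011)*0 = -137397*0 = 0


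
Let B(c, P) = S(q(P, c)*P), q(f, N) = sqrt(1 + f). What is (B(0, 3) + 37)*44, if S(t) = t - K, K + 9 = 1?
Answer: 2244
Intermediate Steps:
K = -8 (K = -9 + 1 = -8)
S(t) = 8 + t (S(t) = t - 1*(-8) = t + 8 = 8 + t)
B(c, P) = 8 + P*sqrt(1 + P) (B(c, P) = 8 + sqrt(1 + P)*P = 8 + P*sqrt(1 + P))
(B(0, 3) + 37)*44 = ((8 + 3*sqrt(1 + 3)) + 37)*44 = ((8 + 3*sqrt(4)) + 37)*44 = ((8 + 3*2) + 37)*44 = ((8 + 6) + 37)*44 = (14 + 37)*44 = 51*44 = 2244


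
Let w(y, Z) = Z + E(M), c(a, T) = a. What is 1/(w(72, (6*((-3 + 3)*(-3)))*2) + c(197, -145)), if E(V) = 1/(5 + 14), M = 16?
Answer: 19/3744 ≈ 0.0050748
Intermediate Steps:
E(V) = 1/19
w(y, Z) = 1/19 + Z (w(y, Z) = Z + 1/19 = 1/19 + Z)
1/(w(72, (6*((-3 + 3)*(-3)))*2) + c(197, -145)) = 1/((1/19 + (6*((-3 + 3)*(-3)))*2) + 197) = 1/((1/19 + (6*(0*(-3)))*2) + 197) = 1/((1/19 + (6*0)*2) + 197) = 1/((1/19 + 0*2) + 197) = 1/((1/19 + 0) + 197) = 1/(1/19 + 197) = 1/(3744/19) = 19/3744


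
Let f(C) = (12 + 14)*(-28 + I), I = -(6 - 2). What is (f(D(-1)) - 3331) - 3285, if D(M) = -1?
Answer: -7448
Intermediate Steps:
I = -4 (I = -1*4 = -4)
f(C) = -832 (f(C) = (12 + 14)*(-28 - 4) = 26*(-32) = -832)
(f(D(-1)) - 3331) - 3285 = (-832 - 3331) - 3285 = -4163 - 3285 = -7448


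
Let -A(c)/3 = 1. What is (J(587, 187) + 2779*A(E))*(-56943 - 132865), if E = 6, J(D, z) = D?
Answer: 1471012000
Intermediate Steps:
A(c) = -3 (A(c) = -3*1 = -3)
(J(587, 187) + 2779*A(E))*(-56943 - 132865) = (587 + 2779*(-3))*(-56943 - 132865) = (587 - 8337)*(-189808) = -7750*(-189808) = 1471012000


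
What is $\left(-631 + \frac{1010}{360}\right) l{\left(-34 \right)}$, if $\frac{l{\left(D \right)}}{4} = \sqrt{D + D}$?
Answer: $- \frac{45230 i \sqrt{17}}{9} \approx - 20721.0 i$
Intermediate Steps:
$l{\left(D \right)} = 4 \sqrt{2} \sqrt{D}$ ($l{\left(D \right)} = 4 \sqrt{D + D} = 4 \sqrt{2 D} = 4 \sqrt{2} \sqrt{D}$)
$\left(-631 + \frac{1010}{360}\right) l{\left(-34 \right)} = \left(-631 + \frac{1010}{360}\right) 4 \sqrt{2} \sqrt{-34} = \left(-631 + 1010 \cdot \frac{1}{360}\right) 4 \sqrt{2} i \sqrt{34} = \left(-631 + \frac{101}{36}\right) 8 i \sqrt{17} = - \frac{22615 \cdot 8 i \sqrt{17}}{36} = - \frac{45230 i \sqrt{17}}{9}$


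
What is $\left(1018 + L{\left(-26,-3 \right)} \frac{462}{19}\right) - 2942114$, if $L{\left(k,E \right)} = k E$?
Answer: $- \frac{55844788}{19} \approx -2.9392 \cdot 10^{6}$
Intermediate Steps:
$L{\left(k,E \right)} = E k$
$\left(1018 + L{\left(-26,-3 \right)} \frac{462}{19}\right) - 2942114 = \left(1018 + \left(-3\right) \left(-26\right) \frac{462}{19}\right) - 2942114 = \left(1018 + 78 \cdot 462 \cdot \frac{1}{19}\right) - 2942114 = \left(1018 + 78 \cdot \frac{462}{19}\right) - 2942114 = \left(1018 + \frac{36036}{19}\right) - 2942114 = \frac{55378}{19} - 2942114 = - \frac{55844788}{19}$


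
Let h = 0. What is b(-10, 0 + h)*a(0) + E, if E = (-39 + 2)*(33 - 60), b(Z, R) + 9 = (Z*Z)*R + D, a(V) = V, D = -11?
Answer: 999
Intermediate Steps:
b(Z, R) = -20 + R*Z² (b(Z, R) = -9 + ((Z*Z)*R - 11) = -9 + (Z²*R - 11) = -9 + (R*Z² - 11) = -9 + (-11 + R*Z²) = -20 + R*Z²)
E = 999 (E = -37*(-27) = 999)
b(-10, 0 + h)*a(0) + E = (-20 + (0 + 0)*(-10)²)*0 + 999 = (-20 + 0*100)*0 + 999 = (-20 + 0)*0 + 999 = -20*0 + 999 = 0 + 999 = 999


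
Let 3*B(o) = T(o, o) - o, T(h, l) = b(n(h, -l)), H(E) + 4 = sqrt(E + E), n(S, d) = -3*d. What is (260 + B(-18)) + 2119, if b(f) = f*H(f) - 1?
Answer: 7370/3 - 108*I*sqrt(3) ≈ 2456.7 - 187.06*I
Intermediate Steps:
H(E) = -4 + sqrt(2)*sqrt(E) (H(E) = -4 + sqrt(E + E) = -4 + sqrt(2*E) = -4 + sqrt(2)*sqrt(E))
b(f) = -1 + f*(-4 + sqrt(2)*sqrt(f)) (b(f) = f*(-4 + sqrt(2)*sqrt(f)) - 1 = -1 + f*(-4 + sqrt(2)*sqrt(f)))
T(h, l) = -1 + 3*l*(-4 + sqrt(6)*sqrt(l)) (T(h, l) = -1 + (-(-3)*l)*(-4 + sqrt(2)*sqrt(-(-3)*l)) = -1 + (3*l)*(-4 + sqrt(2)*sqrt(3*l)) = -1 + (3*l)*(-4 + sqrt(2)*(sqrt(3)*sqrt(l))) = -1 + (3*l)*(-4 + sqrt(6)*sqrt(l)) = -1 + 3*l*(-4 + sqrt(6)*sqrt(l)))
B(o) = -1/3 - o/3 + o*(-4 + sqrt(6)*sqrt(o)) (B(o) = ((-1 + 3*o*(-4 + sqrt(6)*sqrt(o))) - o)/3 = (-1 - o + 3*o*(-4 + sqrt(6)*sqrt(o)))/3 = -1/3 - o/3 + o*(-4 + sqrt(6)*sqrt(o)))
(260 + B(-18)) + 2119 = (260 + (-1/3 - 13/3*(-18) + sqrt(6)*(-18)**(3/2))) + 2119 = (260 + (-1/3 + 78 + sqrt(6)*(-54*I*sqrt(2)))) + 2119 = (260 + (-1/3 + 78 - 108*I*sqrt(3))) + 2119 = (260 + (233/3 - 108*I*sqrt(3))) + 2119 = (1013/3 - 108*I*sqrt(3)) + 2119 = 7370/3 - 108*I*sqrt(3)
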